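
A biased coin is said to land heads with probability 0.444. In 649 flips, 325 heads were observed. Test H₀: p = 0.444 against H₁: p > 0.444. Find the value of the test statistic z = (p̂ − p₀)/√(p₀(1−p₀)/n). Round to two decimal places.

p̂ = 325/649 = 0.5008.
Under H₀, SE = √(0.444·0.556/649) = √(0.000380376) = 0.0195.
z = (0.5008 − 0.444)/0.0195 = 0.0568/0.0195 = 2.91.
p-value = P(Z > 2.911) ≈ 0.0018.

z = 2.91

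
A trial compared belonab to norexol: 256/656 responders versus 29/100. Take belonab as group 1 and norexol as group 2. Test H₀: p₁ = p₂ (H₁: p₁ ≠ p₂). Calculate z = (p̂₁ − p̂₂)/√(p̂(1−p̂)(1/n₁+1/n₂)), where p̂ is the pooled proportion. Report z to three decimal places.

z = 1.927

p̂₁ = 256/656 ≈ 0.39024, p̂₂ = 29/100 ≈ 0.29000.
Pooled p̂ = (256+29)/(656+100) = 285/756 = 0.37698.
SE = √(0.234867 × 0.0115244) = 0.05203.
z = (0.39024 − 0.29000)/0.05203 = 0.10024/0.05203 = 1.927.
Two-sided p-value ≈ 2·Φ(−1.927) = 0.0540.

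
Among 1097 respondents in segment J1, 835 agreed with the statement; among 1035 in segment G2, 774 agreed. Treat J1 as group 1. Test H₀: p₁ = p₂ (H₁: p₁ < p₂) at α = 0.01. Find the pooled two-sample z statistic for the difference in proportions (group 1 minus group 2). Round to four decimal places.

z = 0.7155

p̂₁ = 835/1097 = 0.761167, p̂₂ = 774/1035 = 0.747826.
Pooled p̂ = (835+774)/(1097+1035) = 1609/2132 = 0.754690.
SE = √(0.185133 × 0.00187776) = 0.018645.
z = (0.761167 − 0.747826)/0.018645 = 0.013341/0.018645 = 0.7155.
p-value = P(Z < 0.716) ≈ 0.7629; since p > α = 0.01, fail to reject H₀.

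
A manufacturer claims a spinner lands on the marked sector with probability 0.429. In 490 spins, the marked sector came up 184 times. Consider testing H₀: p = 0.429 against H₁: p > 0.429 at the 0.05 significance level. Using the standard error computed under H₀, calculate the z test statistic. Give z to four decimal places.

p̂ = 184/490 = 0.375510.
Standard error under H₀: √(0.429×0.571/490) = 0.022359.
z = (0.375510 − 0.429)/0.022359 = -0.053490/0.022359 = -2.3923.
p-value = P(Z > -2.392) ≈ 0.9916. With α = 0.05, fail to reject H₀.

z = -2.3923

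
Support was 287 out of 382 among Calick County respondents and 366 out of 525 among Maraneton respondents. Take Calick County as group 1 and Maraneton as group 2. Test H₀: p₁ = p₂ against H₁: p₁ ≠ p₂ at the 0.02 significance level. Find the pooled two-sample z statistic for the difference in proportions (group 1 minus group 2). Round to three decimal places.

z = 1.794

p̂₁ = 287/382 ≈ 0.75131, p̂₂ = 366/525 ≈ 0.69714.
Pooled p̂ = (287+366)/(382+525) = 653/907 = 0.71996.
SE = √(0.201619 × 0.00452256) = 0.03020.
z = (0.75131 − 0.69714)/0.03020 = 0.05417/0.03020 = 1.794.
p-value = 2·P(Z > 1.794) ≈ 0.0728, so at α = 0.02 we fail to reject H₀.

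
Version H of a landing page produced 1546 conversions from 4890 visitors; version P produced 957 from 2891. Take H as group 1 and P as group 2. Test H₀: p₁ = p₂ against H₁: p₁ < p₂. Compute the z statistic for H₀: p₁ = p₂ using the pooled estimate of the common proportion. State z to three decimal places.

p̂₁ = 1546/4890 = 0.31616, p̂₂ = 957/2891 = 0.33103.
Pooled p̂ = (1546+957)/(4890+2891) = 2503/7781 = 0.32168.
SE = √(p̂(1−p̂)(1/n₁+1/n₂)) = √(0.32168·0.67832·0.0005504) = √(0.000120099) = 0.01096.
z = (0.31616 − 0.33103)/0.01096 = -0.01487/0.01096 = -1.357.

z = -1.357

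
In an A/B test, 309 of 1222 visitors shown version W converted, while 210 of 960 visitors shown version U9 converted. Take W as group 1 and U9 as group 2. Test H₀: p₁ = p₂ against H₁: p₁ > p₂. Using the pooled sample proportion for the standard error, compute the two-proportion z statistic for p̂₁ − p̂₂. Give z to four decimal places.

z = 1.8578

p̂₁ = 309/1222 = 0.2528642, p̂₂ = 210/960 = 0.2187500.
Pooled p̂ = (309+210)/(1222+960) = 519/2182 = 0.2378552.
SE = √(p̂(1−p̂)(1/n₁+1/n₂)) = √(0.2378552·0.7621448·0.00186) = √(0.00033718) = 0.0183625.
z = (0.2528642 − 0.2187500)/0.0183625 = 0.0341142/0.0183625 = 1.8578.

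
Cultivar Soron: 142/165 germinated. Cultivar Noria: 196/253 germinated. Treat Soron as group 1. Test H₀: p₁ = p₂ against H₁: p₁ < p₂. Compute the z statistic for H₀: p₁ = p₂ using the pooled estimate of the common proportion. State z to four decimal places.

p̂₁ = 142/165 = 0.860606, p̂₂ = 196/253 = 0.774704.
Pooled p̂ = (142+196)/(165+253) = 338/418 = 0.808612.
SE = √(p̂(1−p̂)(1/n₁+1/n₂)) = √(0.808612·0.191388·0.0100132) = √(0.00154962) = 0.039365.
z = (0.860606 − 0.774704)/0.039365 = 0.085902/0.039365 = 2.1822.
p-value = P(Z < 2.182) ≈ 0.9855.

z = 2.1822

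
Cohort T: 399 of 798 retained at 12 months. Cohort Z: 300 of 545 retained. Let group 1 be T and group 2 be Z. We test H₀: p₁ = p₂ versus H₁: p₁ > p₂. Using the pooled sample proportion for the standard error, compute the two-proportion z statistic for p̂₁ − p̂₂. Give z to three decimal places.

p̂₁ = 399/798 ≈ 0.50000, p̂₂ = 300/545 ≈ 0.55046.
Pooled p̂ = (399+300)/(798+545) = 699/1343 = 0.52048.
SE = √(p̂(1−p̂)(1/n₁+1/n₂)) = √(0.52048·0.47952·0.003088) = √(0.000770704) = 0.02776.
z = (0.50000 − 0.55046)/0.02776 = -0.05046/0.02776 = -1.818.

z = -1.818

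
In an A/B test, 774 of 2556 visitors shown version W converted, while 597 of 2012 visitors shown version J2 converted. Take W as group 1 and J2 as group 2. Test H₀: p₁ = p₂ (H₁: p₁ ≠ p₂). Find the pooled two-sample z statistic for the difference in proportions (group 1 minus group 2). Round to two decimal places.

z = 0.45

p̂₁ = 774/2556 ≈ 0.3028, p̂₂ = 597/2012 ≈ 0.2967.
Pooled p̂ = (774+597)/(2556+2012) = 1371/4568 = 0.3001.
SE = √(0.210053 × 0.000888254) = 0.0137.
z = (0.3028 − 0.2967)/0.0137 = 0.0061/0.0137 = 0.45.
p-value = 2·P(Z > 0.446) ≈ 0.6553.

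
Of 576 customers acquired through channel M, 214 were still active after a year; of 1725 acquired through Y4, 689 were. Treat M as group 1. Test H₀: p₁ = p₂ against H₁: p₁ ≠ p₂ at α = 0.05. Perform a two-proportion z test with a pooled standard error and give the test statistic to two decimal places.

p̂₁ = 214/576 ≈ 0.3715, p̂₂ = 689/1725 ≈ 0.3994.
Pooled p̂ = (214+689)/(576+1725) = 903/2301 = 0.3924.
SE = √(0.23843 × 0.00231582) = 0.0235.
z = (0.3715 − 0.3994)/0.0235 = -0.0279/0.0235 = -1.19.
Two-sided p-value ≈ 2·Φ(−1.187) = 0.2352; since p > α = 0.05, fail to reject H₀.

z = -1.19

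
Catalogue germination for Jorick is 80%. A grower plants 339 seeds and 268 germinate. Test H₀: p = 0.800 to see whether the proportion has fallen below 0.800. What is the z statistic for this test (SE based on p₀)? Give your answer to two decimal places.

p̂ = 268/339 ≈ 0.7906.
SE = √(p₀(1−p₀)/n) = √(0.16/339) = 0.0217.
z = (0.7906 − 0.8)/0.0217 = -0.0094/0.0217 = -0.43.

z = -0.43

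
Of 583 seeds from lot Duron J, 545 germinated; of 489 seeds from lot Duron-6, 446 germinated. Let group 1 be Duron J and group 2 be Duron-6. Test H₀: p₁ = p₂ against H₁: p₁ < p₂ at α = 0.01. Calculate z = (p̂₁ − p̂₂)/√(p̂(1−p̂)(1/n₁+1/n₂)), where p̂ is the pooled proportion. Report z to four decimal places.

p̂₁ = 545/583 ≈ 0.934820, p̂₂ = 446/489 ≈ 0.912065.
Pooled p̂ = (545+446)/(583+489) = 991/1072 = 0.924440.
SE = √(p̂(1−p̂)(1/n₁+1/n₂)) = √(0.924440·0.075560·0.00376026) = √(0.000262655) = 0.016207.
z = (0.934820 − 0.912065)/0.016207 = 0.022755/0.016207 = 1.4040.
p-value = P(Z < 1.404) ≈ 0.9198. With α = 0.01, fail to reject H₀.

z = 1.4040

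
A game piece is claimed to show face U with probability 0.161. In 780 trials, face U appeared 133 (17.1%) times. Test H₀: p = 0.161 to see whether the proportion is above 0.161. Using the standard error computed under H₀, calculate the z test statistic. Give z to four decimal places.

p̂ = 133/780 = 0.170513.
Under H₀, SE = √(0.161·0.839/780) = √(0.000173178) = 0.013160.
z = (0.170513 − 0.161)/0.013160 = 0.009513/0.013160 = 0.7229.

z = 0.7229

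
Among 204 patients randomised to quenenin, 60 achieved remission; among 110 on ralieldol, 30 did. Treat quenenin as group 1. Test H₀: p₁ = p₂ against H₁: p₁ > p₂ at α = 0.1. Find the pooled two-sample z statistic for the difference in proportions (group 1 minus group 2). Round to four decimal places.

z = 0.3999

p̂₁ = 60/204 ≈ 0.294118, p̂₂ = 30/110 ≈ 0.272727.
Pooled p̂ = (60+30)/(204+110) = 90/314 = 0.286624.
SE = √(p̂(1−p̂)(1/n₁+1/n₂)) = √(0.286624·0.713376·0.0139929) = √(0.00286113) = 0.053490.
z = (0.294118 − 0.272727)/0.053490 = 0.021391/0.053490 = 0.3999.
p-value = P(Z > 0.400) ≈ 0.3446. With α = 0.1, fail to reject H₀.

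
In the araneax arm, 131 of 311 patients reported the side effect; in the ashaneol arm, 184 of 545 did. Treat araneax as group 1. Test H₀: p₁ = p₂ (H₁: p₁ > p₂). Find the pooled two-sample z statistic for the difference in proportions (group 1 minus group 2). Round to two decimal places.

p̂₁ = 131/311 = 0.4212, p̂₂ = 184/545 = 0.3376.
Pooled p̂ = (131+184)/(311+545) = 315/856 = 0.3680.
SE = √(p̂(1−p̂)(1/n₁+1/n₂)) = √(0.3680·0.6320·0.0050503) = √(0.00117457) = 0.0343.
z = (0.4212 − 0.3376)/0.0343 = 0.0836/0.0343 = 2.44.

z = 2.44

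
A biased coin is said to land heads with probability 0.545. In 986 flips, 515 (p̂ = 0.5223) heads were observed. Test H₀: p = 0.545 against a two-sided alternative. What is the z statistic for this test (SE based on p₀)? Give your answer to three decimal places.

p̂ = 515/986 = 0.52231.
Standard error under H₀: √(0.545×0.455/986) = 0.01586.
z = (0.52231 − 0.545)/0.01586 = -0.02269/0.01586 = -1.431.
Two-sided p-value ≈ 2·Φ(−1.431) = 0.1525.

z = -1.431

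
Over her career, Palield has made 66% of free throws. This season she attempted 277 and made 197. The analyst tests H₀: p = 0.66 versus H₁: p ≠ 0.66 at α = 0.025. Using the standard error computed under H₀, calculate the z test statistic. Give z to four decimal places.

p̂ = 197/277 = 0.711191.
Standard error under H₀: √(0.66×0.34/277) = 0.028462.
z = (0.711191 − 0.66)/0.028462 = 0.051191/0.028462 = 1.7986.
p-value = 2·P(Z > 1.799) ≈ 0.0721; since p > α = 0.025, fail to reject H₀.

z = 1.7986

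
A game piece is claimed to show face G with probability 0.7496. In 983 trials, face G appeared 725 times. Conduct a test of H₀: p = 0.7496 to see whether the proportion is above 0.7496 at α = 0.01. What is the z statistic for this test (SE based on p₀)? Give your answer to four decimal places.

z = -0.8729

p̂ = 725/983 ≈ 0.737538.
Standard error under H₀: √(0.7496×0.2504/983) = 0.013818.
z = (0.737538 − 0.7496)/0.013818 = -0.012062/0.013818 = -0.8729.
p-value = P(Z > -0.873) ≈ 0.8086; since p > α = 0.01, fail to reject H₀.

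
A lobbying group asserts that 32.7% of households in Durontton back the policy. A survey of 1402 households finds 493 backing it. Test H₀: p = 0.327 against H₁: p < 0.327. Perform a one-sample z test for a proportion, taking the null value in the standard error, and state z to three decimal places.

z = 1.967

p̂ = 493/1402 ≈ 0.351641.
Standard error under H₀: √(0.327×0.673/1402) = 0.012529.
z = (0.351641 − 0.327)/0.012529 = 0.024641/0.012529 = 1.967.
p-value = P(Z < 1.967) ≈ 0.9754.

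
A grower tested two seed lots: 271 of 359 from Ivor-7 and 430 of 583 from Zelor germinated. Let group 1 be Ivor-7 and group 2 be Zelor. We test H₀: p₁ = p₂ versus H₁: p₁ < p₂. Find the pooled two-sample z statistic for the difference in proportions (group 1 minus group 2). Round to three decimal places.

p̂₁ = 271/359 = 0.75487, p̂₂ = 430/583 = 0.73756.
Pooled p̂ = (271+430)/(359+583) = 701/942 = 0.74416.
SE = √(p̂(1−p̂)(1/n₁+1/n₂)) = √(0.74416·0.25584·0.00450078) = √(0.000856882) = 0.02927.
z = (0.75487 − 0.73756)/0.02927 = 0.01731/0.02927 = 0.591.
p-value = P(Z < 0.591) ≈ 0.7229.

z = 0.591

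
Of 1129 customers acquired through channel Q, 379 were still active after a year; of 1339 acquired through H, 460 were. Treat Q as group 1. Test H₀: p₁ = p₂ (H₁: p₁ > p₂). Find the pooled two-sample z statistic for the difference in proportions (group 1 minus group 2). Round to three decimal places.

z = -0.410

p̂₁ = 379/1129 ≈ 0.33570, p̂₂ = 460/1339 ≈ 0.34354.
Pooled p̂ = (379+460)/(1129+1339) = 839/2468 = 0.33995.
SE = √(p̂(1−p̂)(1/n₁+1/n₂)) = √(0.33995·0.66005·0.00163257) = √(0.000366322) = 0.01914.
z = (0.33570 − 0.34354)/0.01914 = -0.00784/0.01914 = -0.410.
p-value = P(Z > -0.410) ≈ 0.6590.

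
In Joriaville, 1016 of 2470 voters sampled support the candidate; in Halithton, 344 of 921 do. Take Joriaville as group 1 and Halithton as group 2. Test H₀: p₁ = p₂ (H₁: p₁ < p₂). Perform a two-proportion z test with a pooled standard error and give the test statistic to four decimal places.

p̂₁ = 1016/2470 = 0.411336, p̂₂ = 344/921 = 0.373507.
Pooled p̂ = (1016+344)/(2470+921) = 1360/3391 = 0.401062.
SE = √(p̂(1−p̂)(1/n₁+1/n₂)) = √(0.401062·0.598938·0.00149063) = √(0.000358067) = 0.018923.
z = (0.411336 − 0.373507)/0.018923 = 0.037829/0.018923 = 1.9991.

z = 1.9991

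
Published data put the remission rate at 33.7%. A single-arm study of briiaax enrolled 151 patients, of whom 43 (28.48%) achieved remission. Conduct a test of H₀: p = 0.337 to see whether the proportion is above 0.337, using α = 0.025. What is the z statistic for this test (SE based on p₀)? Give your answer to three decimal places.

z = -1.358

p̂ = 43/151 ≈ 0.28477.
Standard error under H₀: √(0.337×0.663/151) = 0.03847.
z = (0.28477 − 0.337)/0.03847 = -0.05223/0.03847 = -1.358.
p-value = P(Z > -1.358) ≈ 0.9127; since p > α = 0.025, fail to reject H₀.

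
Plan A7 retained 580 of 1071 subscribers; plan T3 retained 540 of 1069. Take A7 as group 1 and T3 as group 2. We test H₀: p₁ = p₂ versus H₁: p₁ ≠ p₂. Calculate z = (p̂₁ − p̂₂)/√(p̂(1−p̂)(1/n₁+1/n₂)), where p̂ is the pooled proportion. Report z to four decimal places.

p̂₁ = 580/1071 ≈ 0.5415500, p̂₂ = 540/1069 ≈ 0.5051450.
Pooled p̂ = (580+540)/(1071+1069) = 1120/2140 = 0.5233645.
SE = √(p̂(1−p̂)(1/n₁+1/n₂)) = √(0.5233645·0.4766355·0.00186916) = √(0.00046627) = 0.0215933.
z = (0.5415500 − 0.5051450)/0.0215933 = 0.0364050/0.0215933 = 1.6859.
Two-sided p-value ≈ 2·Φ(−1.686) = 0.0918.

z = 1.6859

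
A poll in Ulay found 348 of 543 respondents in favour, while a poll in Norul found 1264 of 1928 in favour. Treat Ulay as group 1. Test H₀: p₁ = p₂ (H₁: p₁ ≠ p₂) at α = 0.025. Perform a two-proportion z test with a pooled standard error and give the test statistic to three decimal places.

p̂₁ = 348/543 ≈ 0.64088, p̂₂ = 1264/1928 ≈ 0.65560.
Pooled p̂ = (348+1264)/(543+1928) = 1612/2471 = 0.65237.
SE = √(0.226784 × 0.00236029) = 0.02314.
z = (0.64088 − 0.65560)/0.02314 = -0.01472/0.02314 = -0.636.
Two-sided p-value ≈ 2·Φ(−0.636) = 0.5247, so at α = 0.025 we fail to reject H₀.

z = -0.636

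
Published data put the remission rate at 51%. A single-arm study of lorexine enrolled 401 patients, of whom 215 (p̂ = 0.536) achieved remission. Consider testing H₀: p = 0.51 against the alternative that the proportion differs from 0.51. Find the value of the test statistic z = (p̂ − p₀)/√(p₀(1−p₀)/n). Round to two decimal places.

z = 1.05

p̂ = 215/401 ≈ 0.5362.
Under H₀, SE = √(0.51·0.49/401) = √(0.000623192) = 0.0250.
z = (0.5362 − 0.51)/0.0250 = 0.0262/0.0250 = 1.05.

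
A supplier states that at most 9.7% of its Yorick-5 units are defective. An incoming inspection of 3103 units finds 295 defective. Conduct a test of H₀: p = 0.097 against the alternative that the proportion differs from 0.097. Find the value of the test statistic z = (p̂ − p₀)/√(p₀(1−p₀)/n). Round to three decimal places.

p̂ = 295/3103 = 0.09507.
Standard error under H₀: √(0.097×0.903/3103) = 0.00531.
z = (0.09507 − 0.097)/0.00531 = -0.00193/0.00531 = -0.363.
Two-sided p-value ≈ 2·Φ(−0.363) = 0.7163.

z = -0.363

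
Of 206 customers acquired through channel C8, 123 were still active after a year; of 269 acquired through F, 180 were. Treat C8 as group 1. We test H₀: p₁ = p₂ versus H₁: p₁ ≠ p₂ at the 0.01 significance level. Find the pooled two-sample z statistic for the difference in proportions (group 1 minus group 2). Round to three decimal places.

p̂₁ = 123/206 ≈ 0.59709, p̂₂ = 180/269 ≈ 0.66914.
Pooled p̂ = (123+180)/(206+269) = 303/475 = 0.63789.
SE = √(0.230985 × 0.00857184) = 0.04450.
z = (0.59709 − 0.66914)/0.04450 = -0.07205/0.04450 = -1.619.
Two-sided p-value ≈ 2·Φ(−1.619) = 0.1054, so at α = 0.01 we fail to reject H₀.

z = -1.619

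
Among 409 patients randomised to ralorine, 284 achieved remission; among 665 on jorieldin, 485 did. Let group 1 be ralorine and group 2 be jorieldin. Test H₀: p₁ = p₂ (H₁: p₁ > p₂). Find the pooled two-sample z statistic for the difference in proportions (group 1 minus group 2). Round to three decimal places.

z = -1.233

p̂₁ = 284/409 = 0.69438, p̂₂ = 485/665 = 0.72932.
Pooled p̂ = (284+485)/(409+665) = 769/1074 = 0.71601.
SE = √(0.203338 × 0.00394875) = 0.02834.
z = (0.69438 − 0.72932)/0.02834 = -0.03494/0.02834 = -1.233.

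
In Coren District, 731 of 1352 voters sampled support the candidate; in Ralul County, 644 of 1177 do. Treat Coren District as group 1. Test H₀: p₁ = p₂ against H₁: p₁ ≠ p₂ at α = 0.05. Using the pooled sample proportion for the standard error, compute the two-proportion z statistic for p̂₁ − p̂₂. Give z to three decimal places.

p̂₁ = 731/1352 = 0.54068, p̂₂ = 644/1177 = 0.54715.
Pooled p̂ = (731+644)/(1352+1177) = 1375/2529 = 0.54369.
SE = √(p̂(1−p̂)(1/n₁+1/n₂)) = √(0.54369·0.45631·0.00158926) = √(0.000394282) = 0.01986.
z = (0.54068 − 0.54715)/0.01986 = -0.00647/0.01986 = -0.326.
Two-sided p-value ≈ 2·Φ(−0.326) = 0.7444, so at α = 0.05 we fail to reject H₀.

z = -0.326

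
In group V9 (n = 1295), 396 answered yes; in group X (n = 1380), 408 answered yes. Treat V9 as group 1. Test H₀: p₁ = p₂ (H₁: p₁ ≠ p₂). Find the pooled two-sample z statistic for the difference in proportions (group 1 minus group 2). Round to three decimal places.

p̂₁ = 396/1295 = 0.30579, p̂₂ = 408/1380 = 0.29565.
Pooled p̂ = (396+408)/(1295+1380) = 804/2675 = 0.30056.
SE = √(0.210224 × 0.00149684) = 0.01774.
z = (0.30579 − 0.29565)/0.01774 = 0.01014/0.01774 = 0.572.

z = 0.572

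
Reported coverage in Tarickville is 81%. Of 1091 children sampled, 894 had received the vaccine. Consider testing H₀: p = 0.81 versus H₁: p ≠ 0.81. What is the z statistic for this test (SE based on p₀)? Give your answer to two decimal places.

z = 0.79

p̂ = 894/1091 = 0.8194.
SE = √(p₀(1−p₀)/n) = √(0.1539/1091) = 0.0119.
z = (0.8194 − 0.81)/0.0119 = 0.0094/0.0119 = 0.79.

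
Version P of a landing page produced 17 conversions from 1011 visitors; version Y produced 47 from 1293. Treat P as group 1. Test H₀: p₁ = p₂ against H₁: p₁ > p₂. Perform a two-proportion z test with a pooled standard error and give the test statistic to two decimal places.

p̂₁ = 17/1011 ≈ 0.0168, p̂₂ = 47/1293 ≈ 0.0363.
Pooled p̂ = (17+47)/(1011+1293) = 64/2304 = 0.0278.
SE = √(0.0270062 × 0.00176251) = 0.0069.
z = (0.0168 − 0.0363)/0.0069 = -0.0195/0.0069 = -2.83.

z = -2.83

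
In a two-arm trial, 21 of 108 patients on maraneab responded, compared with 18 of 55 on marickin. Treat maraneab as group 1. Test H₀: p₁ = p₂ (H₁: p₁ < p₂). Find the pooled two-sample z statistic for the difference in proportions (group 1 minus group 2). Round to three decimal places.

p̂₁ = 21/108 ≈ 0.194444, p̂₂ = 18/55 ≈ 0.327273.
Pooled p̂ = (21+18)/(108+55) = 39/163 = 0.239264.
SE = √(0.182017 × 0.0274411) = 0.070673.
z = (0.194444 − 0.327273)/0.070673 = -0.132829/0.070673 = -1.879.

z = -1.879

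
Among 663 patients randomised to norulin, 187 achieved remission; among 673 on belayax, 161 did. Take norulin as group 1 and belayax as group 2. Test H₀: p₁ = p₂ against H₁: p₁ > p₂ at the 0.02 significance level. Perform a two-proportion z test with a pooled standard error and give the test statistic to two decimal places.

p̂₁ = 187/663 = 0.28205, p̂₂ = 161/673 = 0.23923.
Pooled p̂ = (187+161)/(663+673) = 348/1336 = 0.26048.
SE = √(0.19263 × 0.00299418) = 0.02402.
z = (0.28205 − 0.23923)/0.02402 = 0.04282/0.02402 = 1.78.
p-value = P(Z > 1.783) ≈ 0.0373. With α = 0.02, fail to reject H₀.

z = 1.78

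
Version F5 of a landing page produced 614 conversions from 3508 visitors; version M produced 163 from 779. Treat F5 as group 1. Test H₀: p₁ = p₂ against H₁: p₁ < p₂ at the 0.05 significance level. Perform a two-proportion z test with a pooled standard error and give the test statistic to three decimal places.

p̂₁ = 614/3508 = 0.17503, p̂₂ = 163/779 = 0.20924.
Pooled p̂ = (614+163)/(3508+779) = 777/4287 = 0.18125.
SE = √(0.148396 × 0.00156876) = 0.01526.
z = (0.17503 − 0.20924)/0.01526 = -0.03421/0.01526 = -2.242.
p-value = P(Z < -2.242) ≈ 0.0125. With α = 0.05, reject H₀.

z = -2.242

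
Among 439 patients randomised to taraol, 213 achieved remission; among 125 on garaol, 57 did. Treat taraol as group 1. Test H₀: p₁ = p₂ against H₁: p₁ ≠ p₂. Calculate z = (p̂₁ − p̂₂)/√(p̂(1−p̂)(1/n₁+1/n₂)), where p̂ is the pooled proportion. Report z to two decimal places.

p̂₁ = 213/439 = 0.4852, p̂₂ = 57/125 = 0.4560.
Pooled p̂ = (213+57)/(439+125) = 270/564 = 0.4787.
SE = √(0.249547 × 0.0102779) = 0.0506.
z = (0.4852 − 0.4560)/0.0506 = 0.0292/0.0506 = 0.58.
Two-sided p-value ≈ 2·Φ(−0.576) = 0.5643.

z = 0.58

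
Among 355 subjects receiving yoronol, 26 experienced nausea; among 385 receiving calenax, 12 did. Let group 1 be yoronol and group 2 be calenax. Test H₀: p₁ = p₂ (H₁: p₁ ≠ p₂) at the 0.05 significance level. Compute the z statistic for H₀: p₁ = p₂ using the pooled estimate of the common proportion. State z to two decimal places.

z = 2.59

p̂₁ = 26/355 = 0.0732, p̂₂ = 12/385 = 0.0312.
Pooled p̂ = (26+12)/(355+385) = 38/740 = 0.0514.
SE = √(0.0487144 × 0.0054143) = 0.0162.
z = (0.0732 − 0.0312)/0.0162 = 0.0420/0.0162 = 2.59.
Two-sided p-value ≈ 2·Φ(−2.590) = 0.0096. With α = 0.05, reject H₀.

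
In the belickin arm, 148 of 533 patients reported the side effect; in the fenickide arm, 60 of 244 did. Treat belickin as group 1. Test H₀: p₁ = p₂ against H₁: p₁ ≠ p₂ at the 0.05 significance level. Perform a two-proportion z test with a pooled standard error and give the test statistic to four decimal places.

p̂₁ = 148/533 = 0.277674, p̂₂ = 60/244 = 0.245902.
Pooled p̂ = (148+60)/(533+244) = 208/777 = 0.267696.
SE = √(p̂(1−p̂)(1/n₁+1/n₂)) = √(0.267696·0.732304·0.00597453) = √(0.00117122) = 0.034223.
z = (0.277674 − 0.245902)/0.034223 = 0.031772/0.034223 = 0.9284.
Two-sided p-value ≈ 2·Φ(−0.928) = 0.3532. With α = 0.05, fail to reject H₀.

z = 0.9284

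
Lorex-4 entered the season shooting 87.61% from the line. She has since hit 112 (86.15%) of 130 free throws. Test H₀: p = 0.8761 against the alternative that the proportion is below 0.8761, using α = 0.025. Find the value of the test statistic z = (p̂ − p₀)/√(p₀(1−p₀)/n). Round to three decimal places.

p̂ = 112/130 ≈ 0.86154.
Under H₀, SE = √(0.8761·0.1239/130) = √(0.000834991) = 0.02890.
z = (0.86154 − 0.8761)/0.02890 = -0.01456/0.02890 = -0.504.
p-value = P(Z < -0.504) ≈ 0.3072, so at α = 0.025 we fail to reject H₀.

z = -0.504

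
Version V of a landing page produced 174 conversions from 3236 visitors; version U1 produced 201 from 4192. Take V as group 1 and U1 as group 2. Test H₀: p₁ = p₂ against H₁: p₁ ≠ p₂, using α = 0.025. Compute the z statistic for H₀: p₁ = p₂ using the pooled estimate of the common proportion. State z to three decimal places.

p̂₁ = 174/3236 ≈ 0.053770, p̂₂ = 201/4192 ≈ 0.047948.
Pooled p̂ = (174+201)/(3236+4192) = 375/7428 = 0.050485.
SE = √(0.047936 × 0.000547573) = 0.005123.
z = (0.053770 − 0.047948)/0.005123 = 0.005822/0.005123 = 1.136.
p-value = 2·P(Z > 1.136) ≈ 0.2558; since p > α = 0.025, fail to reject H₀.

z = 1.136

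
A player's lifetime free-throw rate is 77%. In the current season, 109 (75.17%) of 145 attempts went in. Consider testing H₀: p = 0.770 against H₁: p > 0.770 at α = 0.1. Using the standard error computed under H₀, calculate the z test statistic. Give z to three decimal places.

p̂ = 109/145 ≈ 0.75172.
Standard error under H₀: √(0.77×0.23/145) = 0.03495.
z = (0.75172 − 0.77)/0.03495 = -0.01828/0.03495 = -0.523.
p-value = P(Z > -0.523) ≈ 0.6995. With α = 0.1, fail to reject H₀.

z = -0.523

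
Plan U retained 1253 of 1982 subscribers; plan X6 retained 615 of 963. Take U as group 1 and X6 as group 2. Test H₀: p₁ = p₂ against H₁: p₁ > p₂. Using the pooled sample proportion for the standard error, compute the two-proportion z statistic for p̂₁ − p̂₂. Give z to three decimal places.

p̂₁ = 1253/1982 ≈ 0.63219, p̂₂ = 615/963 ≈ 0.63863.
Pooled p̂ = (1253+615)/(1982+963) = 1868/2945 = 0.63430.
SE = √(p̂(1−p̂)(1/n₁+1/n₂)) = √(0.63430·0.36570·0.00154296) = √(0.000357913) = 0.01892.
z = (0.63219 − 0.63863)/0.01892 = -0.00644/0.01892 = -0.340.
p-value = P(Z > -0.340) ≈ 0.6332.

z = -0.340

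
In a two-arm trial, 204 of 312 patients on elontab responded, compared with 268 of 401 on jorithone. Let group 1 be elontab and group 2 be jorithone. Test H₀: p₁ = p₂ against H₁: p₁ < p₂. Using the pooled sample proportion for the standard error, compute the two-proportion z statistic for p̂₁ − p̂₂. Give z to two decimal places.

z = -0.41

p̂₁ = 204/312 ≈ 0.6538, p̂₂ = 268/401 ≈ 0.6683.
Pooled p̂ = (204+268)/(312+401) = 472/713 = 0.6620.
SE = √(0.223759 × 0.00569889) = 0.0357.
z = (0.6538 − 0.6683)/0.0357 = -0.0145/0.0357 = -0.41.
p-value = P(Z < -0.406) ≈ 0.3425.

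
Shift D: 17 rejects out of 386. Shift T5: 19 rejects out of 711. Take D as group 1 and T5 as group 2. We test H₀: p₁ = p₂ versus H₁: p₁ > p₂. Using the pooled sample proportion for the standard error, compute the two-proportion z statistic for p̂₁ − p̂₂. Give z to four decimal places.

z = 1.5376

p̂₁ = 17/386 ≈ 0.0440415, p̂₂ = 19/711 ≈ 0.0267229.
Pooled p̂ = (17+19)/(386+711) = 36/1097 = 0.0328168.
SE = √(p̂(1−p̂)(1/n₁+1/n₂)) = √(0.0328168·0.9671832·0.00399714) = √(0.000126869) = 0.0112636.
z = (0.0440415 − 0.0267229)/0.0112636 = 0.0173186/0.0112636 = 1.5376.
p-value = P(Z > 1.538) ≈ 0.0621.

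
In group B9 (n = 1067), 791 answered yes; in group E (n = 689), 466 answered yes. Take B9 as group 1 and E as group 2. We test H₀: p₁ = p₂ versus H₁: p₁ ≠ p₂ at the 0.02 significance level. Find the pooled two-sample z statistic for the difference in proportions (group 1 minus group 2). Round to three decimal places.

z = 2.948

p̂₁ = 791/1067 = 0.741331, p̂₂ = 466/689 = 0.676343.
Pooled p̂ = (791+466)/(1067+689) = 1257/1756 = 0.715831.
SE = √(p̂(1−p̂)(1/n₁+1/n₂)) = √(0.715831·0.284169·0.00238859) = √(0.000485878) = 0.022043.
z = (0.741331 − 0.676343)/0.022043 = 0.064988/0.022043 = 2.948.
Two-sided p-value ≈ 2·Φ(−2.948) = 0.0032; since p < α = 0.02, reject H₀.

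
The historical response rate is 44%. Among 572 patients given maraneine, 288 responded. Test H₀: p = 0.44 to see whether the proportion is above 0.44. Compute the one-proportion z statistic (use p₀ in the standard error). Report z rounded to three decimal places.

z = 3.059

p̂ = 288/572 ≈ 0.503497.
Under H₀, SE = √(0.44·0.56/572) = √(0.000430769) = 0.020755.
z = (0.503497 − 0.44)/0.020755 = 0.063497/0.020755 = 3.059.
p-value = P(Z > 3.059) ≈ 0.0011.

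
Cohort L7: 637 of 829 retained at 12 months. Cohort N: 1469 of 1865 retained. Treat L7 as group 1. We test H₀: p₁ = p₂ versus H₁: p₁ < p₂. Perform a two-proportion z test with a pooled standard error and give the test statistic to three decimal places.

p̂₁ = 637/829 = 0.76840, p̂₂ = 1469/1865 = 0.78767.
Pooled p̂ = (637+1469)/(829+1865) = 2106/2694 = 0.78174.
SE = √(0.170624 × 0.00174247) = 0.01724.
z = (0.76840 − 0.78767)/0.01724 = -0.01927/0.01724 = -1.118.
p-value = P(Z < -1.118) ≈ 0.1318.

z = -1.118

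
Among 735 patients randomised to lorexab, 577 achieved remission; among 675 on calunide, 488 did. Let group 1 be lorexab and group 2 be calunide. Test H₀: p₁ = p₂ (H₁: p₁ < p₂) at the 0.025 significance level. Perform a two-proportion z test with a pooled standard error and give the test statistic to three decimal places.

z = 2.708

p̂₁ = 577/735 = 0.78503, p̂₂ = 488/675 = 0.72296.
Pooled p̂ = (577+488)/(735+675) = 1065/1410 = 0.75532.
SE = √(p̂(1−p̂)(1/n₁+1/n₂)) = √(0.75532·0.24468·0.00284203) = √(0.000525241) = 0.02292.
z = (0.78503 − 0.72296)/0.02292 = 0.06207/0.02292 = 2.708.
p-value = P(Z < 2.708) ≈ 0.9966, so at α = 0.025 we fail to reject H₀.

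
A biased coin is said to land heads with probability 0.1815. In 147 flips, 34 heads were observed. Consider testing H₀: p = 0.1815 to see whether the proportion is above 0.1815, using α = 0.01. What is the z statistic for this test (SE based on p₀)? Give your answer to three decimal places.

p̂ = 34/147 ≈ 0.23129.
Standard error under H₀: √(0.1815×0.8185/147) = 0.03179.
z = (0.23129 − 0.1815)/0.03179 = 0.04979/0.03179 = 1.566.
p-value = P(Z > 1.566) ≈ 0.0586. With α = 0.01, fail to reject H₀.

z = 1.566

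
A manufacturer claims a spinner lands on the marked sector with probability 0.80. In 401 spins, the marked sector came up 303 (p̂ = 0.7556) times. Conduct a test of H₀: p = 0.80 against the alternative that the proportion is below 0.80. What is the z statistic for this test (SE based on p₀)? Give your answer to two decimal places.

z = -2.22

p̂ = 303/401 ≈ 0.7556.
Under H₀, SE = √(0.8·0.2/401) = √(0.000399002) = 0.0200.
z = (0.7556 − 0.8)/0.0200 = -0.0444/0.0200 = -2.22.
p-value = P(Z < -2.222) ≈ 0.0131.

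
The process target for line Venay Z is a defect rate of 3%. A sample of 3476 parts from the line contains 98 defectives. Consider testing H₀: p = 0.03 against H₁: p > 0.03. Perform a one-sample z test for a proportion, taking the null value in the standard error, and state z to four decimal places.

p̂ = 98/3476 ≈ 0.0281933.
SE = √(p₀(1−p₀)/n) = √(0.0291/3476) = 0.0028934.
z = (0.0281933 − 0.03)/0.0028934 = -0.0018067/0.0028934 = -0.6244.
p-value = P(Z > -0.624) ≈ 0.7338.

z = -0.6244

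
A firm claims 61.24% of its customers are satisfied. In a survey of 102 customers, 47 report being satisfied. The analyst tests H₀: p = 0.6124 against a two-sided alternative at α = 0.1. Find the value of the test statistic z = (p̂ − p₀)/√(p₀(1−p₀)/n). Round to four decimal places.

p̂ = 47/102 = 0.4607843.
SE = √(p₀(1−p₀)/n) = √(0.23737/102) = 0.0482402.
z = (0.4607843 − 0.6124)/0.0482402 = -0.1516157/0.0482402 = -3.1429.
Two-sided p-value ≈ 2·Φ(−3.143) = 0.0017, so at α = 0.1 we reject H₀.

z = -3.1429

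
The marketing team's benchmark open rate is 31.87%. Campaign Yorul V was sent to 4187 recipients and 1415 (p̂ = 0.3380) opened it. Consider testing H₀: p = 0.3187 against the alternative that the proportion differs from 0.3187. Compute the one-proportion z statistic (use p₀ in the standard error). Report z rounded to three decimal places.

z = 2.673

p̂ = 1415/4187 ≈ 0.337951.
Standard error under H₀: √(0.3187×0.6813/4187) = 0.007201.
z = (0.337951 − 0.3187)/0.007201 = 0.019251/0.007201 = 2.673.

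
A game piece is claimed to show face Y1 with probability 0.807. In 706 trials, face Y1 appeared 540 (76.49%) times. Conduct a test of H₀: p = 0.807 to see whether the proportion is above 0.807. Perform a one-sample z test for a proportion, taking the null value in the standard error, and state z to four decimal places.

z = -2.8363

p̂ = 540/706 = 0.764873.
SE = √(p₀(1−p₀)/n) = √(0.15575/706) = 0.014853.
z = (0.764873 − 0.807)/0.014853 = -0.042127/0.014853 = -2.8363.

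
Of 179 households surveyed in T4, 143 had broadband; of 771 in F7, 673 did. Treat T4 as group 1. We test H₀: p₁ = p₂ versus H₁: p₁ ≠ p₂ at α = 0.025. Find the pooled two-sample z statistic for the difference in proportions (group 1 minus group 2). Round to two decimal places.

z = -2.56

p̂₁ = 143/179 ≈ 0.7989, p̂₂ = 673/771 ≈ 0.8729.
Pooled p̂ = (143+673)/(179+771) = 816/950 = 0.8589.
SE = √(p̂(1−p̂)(1/n₁+1/n₂)) = √(0.8589·0.1411·0.00688361) = √(0.000833996) = 0.0289.
z = (0.7989 − 0.8729)/0.0289 = -0.0740/0.0289 = -2.56.
Two-sided p-value ≈ 2·Φ(−2.563) = 0.0104. With α = 0.025, reject H₀.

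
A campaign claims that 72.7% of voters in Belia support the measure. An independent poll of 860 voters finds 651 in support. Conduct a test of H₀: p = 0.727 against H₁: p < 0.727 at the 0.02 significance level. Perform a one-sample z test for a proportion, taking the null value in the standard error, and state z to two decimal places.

z = 1.97

p̂ = 651/860 ≈ 0.7570.
Standard error under H₀: √(0.727×0.273/860) = 0.0152.
z = (0.7570 − 0.727)/0.0152 = 0.0300/0.0152 = 1.97.
p-value = P(Z < 1.973) ≈ 0.9758. With α = 0.02, fail to reject H₀.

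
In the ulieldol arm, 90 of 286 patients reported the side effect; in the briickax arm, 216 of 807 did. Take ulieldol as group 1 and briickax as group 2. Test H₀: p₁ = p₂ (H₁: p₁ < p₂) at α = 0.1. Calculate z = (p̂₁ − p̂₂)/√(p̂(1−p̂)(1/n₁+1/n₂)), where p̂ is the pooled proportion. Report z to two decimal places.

z = 1.52

p̂₁ = 90/286 ≈ 0.3147, p̂₂ = 216/807 ≈ 0.2677.
Pooled p̂ = (90+216)/(286+807) = 306/1093 = 0.2800.
SE = √(0.201584 × 0.00473566) = 0.0309.
z = (0.3147 − 0.2677)/0.0309 = 0.0470/0.0309 = 1.52.
p-value = P(Z < 1.522) ≈ 0.9360, so at α = 0.1 we fail to reject H₀.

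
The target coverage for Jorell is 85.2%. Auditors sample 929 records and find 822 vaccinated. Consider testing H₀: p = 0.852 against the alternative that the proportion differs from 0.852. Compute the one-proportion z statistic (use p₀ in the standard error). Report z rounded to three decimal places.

z = 2.817

p̂ = 822/929 ≈ 0.88482.
Under H₀, SE = √(0.852·0.148/929) = √(0.000135733) = 0.01165.
z = (0.88482 − 0.852)/0.01165 = 0.03282/0.01165 = 2.817.
Two-sided p-value ≈ 2·Φ(−2.817) = 0.0048.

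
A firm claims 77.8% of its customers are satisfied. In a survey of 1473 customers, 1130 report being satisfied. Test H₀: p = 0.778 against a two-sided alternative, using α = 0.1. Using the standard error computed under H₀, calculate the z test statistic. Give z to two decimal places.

p̂ = 1130/1473 = 0.76714.
Under H₀, SE = √(0.778·0.222/1473) = √(0.000117255) = 0.01083.
z = (0.76714 − 0.778)/0.01083 = -0.01086/0.01083 = -1.00.
Two-sided p-value ≈ 2·Φ(−1.003) = 0.3160; since p > α = 0.1, fail to reject H₀.

z = -1.00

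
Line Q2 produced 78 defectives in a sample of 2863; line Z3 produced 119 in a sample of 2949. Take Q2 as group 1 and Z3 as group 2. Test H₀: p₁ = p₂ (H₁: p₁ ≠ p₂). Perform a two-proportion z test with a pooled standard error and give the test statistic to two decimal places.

p̂₁ = 78/2863 ≈ 0.02724, p̂₂ = 119/2949 ≈ 0.04035.
Pooled p̂ = (78+119)/(2863+2949) = 197/5812 = 0.03390.
SE = √(p̂(1−p̂)(1/n₁+1/n₂)) = √(0.03390·0.96610·0.000688382) = √(2.25421e-05) = 0.00475.
z = (0.02724 − 0.04035)/0.00475 = -0.01311/0.00475 = -2.76.
p-value = 2·P(Z > 2.761) ≈ 0.0058.

z = -2.76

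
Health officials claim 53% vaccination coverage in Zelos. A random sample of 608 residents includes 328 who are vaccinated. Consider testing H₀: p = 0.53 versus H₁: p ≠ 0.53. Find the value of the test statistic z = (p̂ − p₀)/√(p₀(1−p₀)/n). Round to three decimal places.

p̂ = 328/608 ≈ 0.53947.
Standard error under H₀: √(0.53×0.47/608) = 0.02024.
z = (0.53947 − 0.53)/0.02024 = 0.00947/0.02024 = 0.468.
Two-sided p-value ≈ 2·Φ(−0.468) = 0.6398.

z = 0.468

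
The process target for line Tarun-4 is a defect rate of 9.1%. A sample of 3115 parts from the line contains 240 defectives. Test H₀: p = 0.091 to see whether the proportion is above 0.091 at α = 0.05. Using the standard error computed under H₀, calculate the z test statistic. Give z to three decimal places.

z = -2.708

p̂ = 240/3115 ≈ 0.077047.
Under H₀, SE = √(0.091·0.909/3115) = √(2.65551e-05) = 0.005153.
z = (0.077047 − 0.091)/0.005153 = -0.013953/0.005153 = -2.708.
p-value = P(Z > -2.708) ≈ 0.9966. With α = 0.05, fail to reject H₀.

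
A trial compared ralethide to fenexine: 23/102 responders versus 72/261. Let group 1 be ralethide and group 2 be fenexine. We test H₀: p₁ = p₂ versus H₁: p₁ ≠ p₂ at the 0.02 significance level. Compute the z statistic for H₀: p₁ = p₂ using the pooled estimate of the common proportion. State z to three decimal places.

z = -0.981

p̂₁ = 23/102 = 0.22549, p̂₂ = 72/261 = 0.27586.
Pooled p̂ = (23+72)/(102+261) = 95/363 = 0.26171.
SE = √(0.193217 × 0.0136353) = 0.05133.
z = (0.22549 − 0.27586)/0.05133 = -0.05037/0.05133 = -0.981.
Two-sided p-value ≈ 2·Φ(−0.981) = 0.3264, so at α = 0.02 we fail to reject H₀.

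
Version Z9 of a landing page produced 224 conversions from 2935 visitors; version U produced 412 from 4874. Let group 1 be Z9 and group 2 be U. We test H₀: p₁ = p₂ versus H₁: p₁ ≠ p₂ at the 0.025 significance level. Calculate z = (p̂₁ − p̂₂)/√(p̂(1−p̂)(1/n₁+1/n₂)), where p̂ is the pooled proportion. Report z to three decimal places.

z = -1.285

p̂₁ = 224/2935 = 0.07632, p̂₂ = 412/4874 = 0.08453.
Pooled p̂ = (224+412)/(2935+4874) = 636/7809 = 0.08144.
SE = √(p̂(1−p̂)(1/n₁+1/n₂)) = √(0.08144·0.91856·0.000545886) = √(4.08384e-05) = 0.00639.
z = (0.07632 − 0.08453)/0.00639 = -0.00821/0.00639 = -1.285.
p-value = 2·P(Z > 1.285) ≈ 0.1989. With α = 0.025, fail to reject H₀.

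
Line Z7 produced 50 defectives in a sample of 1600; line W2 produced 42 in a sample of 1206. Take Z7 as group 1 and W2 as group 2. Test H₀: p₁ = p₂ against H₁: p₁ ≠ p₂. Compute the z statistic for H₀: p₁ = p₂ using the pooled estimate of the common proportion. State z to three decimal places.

p̂₁ = 50/1600 = 0.03125, p̂₂ = 42/1206 = 0.03483.
Pooled p̂ = (50+42)/(1600+1206) = 92/2806 = 0.03279.
SE = √(p̂(1−p̂)(1/n₁+1/n₂)) = √(0.03279·0.96721·0.00145419) = √(4.61151e-05) = 0.00679.
z = (0.03125 − 0.03483)/0.00679 = -0.00358/0.00679 = -0.527.

z = -0.527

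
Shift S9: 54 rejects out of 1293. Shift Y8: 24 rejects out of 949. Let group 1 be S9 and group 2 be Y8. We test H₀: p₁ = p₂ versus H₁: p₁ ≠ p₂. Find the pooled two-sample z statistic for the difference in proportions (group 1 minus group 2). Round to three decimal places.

p̂₁ = 54/1293 = 0.04176, p̂₂ = 24/949 = 0.02529.
Pooled p̂ = (54+24)/(1293+949) = 78/2242 = 0.03479.
SE = √(0.03358 × 0.00182714) = 0.00783.
z = (0.04176 − 0.02529)/0.00783 = 0.01647/0.00783 = 2.103.
Two-sided p-value ≈ 2·Φ(−2.103) = 0.0355.

z = 2.103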